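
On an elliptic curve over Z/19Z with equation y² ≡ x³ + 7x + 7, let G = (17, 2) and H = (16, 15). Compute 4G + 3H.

First 4G:
Repeated addition: build up to 4G.
2G: tangent at (17, 2): λ = (3·17² + 7)/(2·2) ≡ 0/4. 4⁻¹ ≡ 5 (mod 19), so λ ≡ 0·5 ≡ 0.
  x = λ² - 17 - 17 = 0 - 34 ≡ 4; y = λ·(17 - 4) - 2 ≡ 17. → (4, 17)
3G: (4, 17) + (17, 2). λ = (2 - 17)/(17 - 4) ≡ 4/13 mod 19. 13⁻¹ ≡ 3 (mod 19) since 13·3 = 39 ≡ 1, so λ ≡ 12.
  x = λ² - 4 - 17 = 144 - 21 ≡ 9; y = λ·(4 - 9) - 17 ≡ 18. → (9, 18)
4G: (9, 18) + (17, 2). λ = (2 - 18)/(17 - 9) ≡ 3/8 mod 19. 8⁻¹ ≡ 12 (mod 19), so λ ≡ 17.
  x = λ² - 9 - 17 = 289 - 26 ≡ 16; y = λ·(9 - 16) - 18 ≡ 15. → (16, 15)
4G = (16, 15).
Next 3H:
Repeated addition: build up to 3H.
2H: tangent at (16, 15): λ = (3·16² + 7)/(2·15) ≡ 15/11. 11⁻¹ ≡ 7 (mod 19), so λ ≡ 15·7 ≡ 10.
  x = λ² - 16 - 16 = 100 - 32 ≡ 11; y = λ·(16 - 11) - 15 ≡ 16. → (11, 16)
3H: (11, 16) + (16, 15). λ = (15 - 16)/(16 - 11) ≡ 18/5 mod 19. 5⁻¹ ≡ 4 (mod 19) since 5·4 = 20 ≡ 1, so λ ≡ 15.
  x = λ² - 11 - 16 = 225 - 27 ≡ 8; y = λ·(11 - 8) - 16 ≡ 10. → (8, 10)
3H = (8, 10).
Finally 4G + 3H:
(16, 15) + (8, 10). λ = (10 - 15)/(8 - 16) ≡ 14/11 mod 19. 11⁻¹ ≡ 7 (mod 19), so λ ≡ 3.
  x = λ² - 16 - 8 = 9 - 24 ≡ 4; y = λ·(16 - 4) - 15 ≡ 2. → (4, 2)

(4, 2)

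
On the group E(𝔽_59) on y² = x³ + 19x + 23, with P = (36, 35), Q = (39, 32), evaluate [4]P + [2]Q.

First 4P:
Repeated addition: build up to 4P.
2P: tangent at (36, 35): λ = (3·36² + 19)/(2·35) ≡ 13/11. 11⁻¹ ≡ 43 (mod 59) since 11·43 = 473 ≡ 1, so λ ≡ 13·43 ≡ 28.
  x = λ² - 36 - 36 = 784 - 72 ≡ 4; y = λ·(36 - 4) - 35 ≡ 35. → (4, 35)
3P: (4, 35) + (36, 35). λ = (35 - 35)/(36 - 4) ≡ 0/32 mod 59. 32⁻¹ ≡ 24 (mod 59) since 32·24 = 768 ≡ 1, so λ ≡ 0.
  x = λ² - 4 - 36 = 0 - 40 ≡ 19; y = λ·(4 - 19) - 35 ≡ 24. → (19, 24)
4P: (19, 24) + (36, 35). λ = (35 - 24)/(36 - 19) ≡ 11/17 mod 59. 17⁻¹ ≡ 7 (mod 59), so λ ≡ 18.
  x = λ² - 19 - 36 = 324 - 55 ≡ 33; y = λ·(19 - 33) - 24 ≡ 19. → (33, 19)
4P = (33, 19).
Next 2Q:
Repeated addition: build up to 2Q.
2Q: tangent at (39, 32): λ = (3·39² + 19)/(2·32) ≡ 39/5. 5⁻¹ ≡ 12 (mod 59), so λ ≡ 39·12 ≡ 55.
  x = λ² - 39 - 39 = 3025 - 78 ≡ 56; y = λ·(39 - 56) - 32 ≡ 36. → (56, 36)
2Q = (56, 36).
Finally 4P + 2Q:
(33, 19) + (56, 36). λ = (36 - 19)/(56 - 33) ≡ 17/23 mod 59. 23⁻¹ ≡ 18 (mod 59), so λ ≡ 11.
  x = λ² - 33 - 56 = 121 - 89 ≡ 32; y = λ·(33 - 32) - 19 ≡ 51. → (32, 51)

(32, 51)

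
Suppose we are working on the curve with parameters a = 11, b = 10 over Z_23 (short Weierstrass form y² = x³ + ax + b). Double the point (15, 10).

tangent at (15, 10): λ = (3·15² + 11)/(2·10) ≡ 19/20. 20⁻¹ ≡ 15 (mod 23) since 20·15 = 300 ≡ 1, so λ ≡ 19·15 ≡ 9.
  x = λ² - 15 - 15 = 81 - 30 ≡ 5; y = λ·(15 - 5) - 10 ≡ 11. → (5, 11)

(5, 11)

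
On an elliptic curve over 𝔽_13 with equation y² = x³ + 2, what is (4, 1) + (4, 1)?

tangent at (4, 1): λ = (3·4² + 0)/(2·1) ≡ 9/2. 2⁻¹ ≡ 7 (mod 13), so λ ≡ 9·7 ≡ 11.
  x = λ² - 4 - 4 = 121 - 8 ≡ 9; y = λ·(4 - 9) - 1 ≡ 9. → (9, 9)

(9, 9)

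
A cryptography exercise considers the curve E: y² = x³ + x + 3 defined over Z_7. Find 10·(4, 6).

Write G = (4, 6).
Repeated addition: build up to 10G.
2G: tangent at (4, 6): λ = (3·4² + 1)/(2·6) ≡ 0/5. 5⁻¹ ≡ 3 (mod 7), so λ ≡ 0·3 ≡ 0.
  x = λ² - 4 - 4 = 0 - 8 ≡ 6; y = λ·(4 - 6) - 6 ≡ 1. → (6, 1)
3G: (6, 1) + (4, 6). λ = (6 - 1)/(4 - 6) ≡ 5/5 mod 7. 5⁻¹ ≡ 3 (mod 7), so λ ≡ 1.
  x = λ² - 6 - 4 = 1 - 10 ≡ 5; y = λ·(6 - 5) - 1 ≡ 0. → (5, 0)
4G: (5, 0) + (4, 6). λ = (6 - 0)/(4 - 5) ≡ 6/6 mod 7. 6⁻¹ ≡ 6 (mod 7), so λ ≡ 1.
  x = λ² - 5 - 4 = 1 - 9 ≡ 6; y = λ·(5 - 6) - 0 ≡ 6. → (6, 6)
5G: (6, 6) + (4, 6). λ = (6 - 6)/(4 - 6) ≡ 0/5 mod 7. 5⁻¹ ≡ 3 (mod 7), so λ ≡ 0.
  x = λ² - 6 - 4 = 0 - 10 ≡ 4; y = λ·(6 - 4) - 6 ≡ 1. → (4, 1)
6G: (4, 1) + (4, 6): same x and y₁ ≡ -y₂, so the sum is 𝒪.
7G: 𝒪 + (4, 6) = (4, 6) (identity).
8G: tangent at (4, 6): λ = (3·4² + 1)/(2·6) ≡ 0/5. 5⁻¹ ≡ 3 (mod 7), so λ ≡ 0·3 ≡ 0.
  x = λ² - 4 - 4 = 0 - 8 ≡ 6; y = λ·(4 - 6) - 6 ≡ 1. → (6, 1)
9G: (6, 1) + (4, 6). λ = (6 - 1)/(4 - 6) ≡ 5/5 mod 7. 5⁻¹ ≡ 3 (mod 7), so λ ≡ 1.
  x = λ² - 6 - 4 = 1 - 10 ≡ 5; y = λ·(6 - 5) - 1 ≡ 0. → (5, 0)
10G: (5, 0) + (4, 6). λ = (6 - 0)/(4 - 5) ≡ 6/6 mod 7. 6⁻¹ ≡ 6 (mod 7) since 6·6 = 36 ≡ 1, so λ ≡ 1.
  x = λ² - 5 - 4 = 1 - 9 ≡ 6; y = λ·(5 - 6) - 0 ≡ 6. → (6, 6)

(6, 6)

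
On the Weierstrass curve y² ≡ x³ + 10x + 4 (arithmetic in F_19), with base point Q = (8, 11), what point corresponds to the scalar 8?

Repeated addition: build up to 8Q.
2Q: tangent at (8, 11): λ = (3·8² + 10)/(2·11) ≡ 12/3. 3⁻¹ ≡ 13 (mod 19) since 3·13 = 39 ≡ 1, so λ ≡ 12·13 ≡ 4.
  x = λ² - 8 - 8 = 16 - 16 ≡ 0; y = λ·(8 - 0) - 11 ≡ 2. → (0, 2)
3Q: (0, 2) + (8, 11). λ = (11 - 2)/(8 - 0) ≡ 9/8 mod 19. 8⁻¹ ≡ 12 (mod 19) since 8·12 = 96 ≡ 1, so λ ≡ 13.
  x = λ² - 0 - 8 = 169 - 8 ≡ 9; y = λ·(0 - 9) - 2 ≡ 14. → (9, 14)
4Q: (9, 14) + (8, 11). λ = (11 - 14)/(8 - 9) ≡ 16/18 mod 19. 18⁻¹ ≡ 18 (mod 19), so λ ≡ 3.
  x = λ² - 9 - 8 = 9 - 17 ≡ 11; y = λ·(9 - 11) - 14 ≡ 18. → (11, 18)
5Q: (11, 18) + (8, 11). λ = (11 - 18)/(8 - 11) ≡ 12/16 mod 19. 16⁻¹ ≡ 6 (mod 19), so λ ≡ 15.
  x = λ² - 11 - 8 = 225 - 19 ≡ 16; y = λ·(11 - 16) - 18 ≡ 2. → (16, 2)
6Q: (16, 2) + (8, 11). λ = (11 - 2)/(8 - 16) ≡ 9/11 mod 19. 11⁻¹ ≡ 7 (mod 19) since 11·7 = 77 ≡ 1, so λ ≡ 6.
  x = λ² - 16 - 8 = 36 - 24 ≡ 12; y = λ·(16 - 12) - 2 ≡ 3. → (12, 3)
7Q: (12, 3) + (8, 11). λ = (11 - 3)/(8 - 12) ≡ 8/15 mod 19. 15⁻¹ ≡ 14 (mod 19) since 15·14 = 210 ≡ 1, so λ ≡ 17.
  x = λ² - 12 - 8 = 289 - 20 ≡ 3; y = λ·(12 - 3) - 3 ≡ 17. → (3, 17)
8Q: (3, 17) + (8, 11). λ = (11 - 17)/(8 - 3) ≡ 13/5 mod 19. 5⁻¹ ≡ 4 (mod 19), so λ ≡ 14.
  x = λ² - 3 - 8 = 196 - 11 ≡ 14; y = λ·(3 - 14) - 17 ≡ 0. → (14, 0)

(14, 0)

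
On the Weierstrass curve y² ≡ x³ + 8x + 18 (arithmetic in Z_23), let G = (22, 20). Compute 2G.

(6, 12)

tangent at (22, 20): λ = (3·22² + 8)/(2·20) ≡ 11/17. 17⁻¹ ≡ 19 (mod 23), so λ ≡ 11·19 ≡ 2.
  x = λ² - 22 - 22 = 4 - 44 ≡ 6; y = λ·(22 - 6) - 20 ≡ 12. → (6, 12)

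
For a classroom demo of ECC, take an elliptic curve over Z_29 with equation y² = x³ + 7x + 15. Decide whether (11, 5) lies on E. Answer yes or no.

no

y² = 5² ≡ 25; x³ + 7x + 15 = 1423 ≡ 2 (mod 29). 25 ≠ 2.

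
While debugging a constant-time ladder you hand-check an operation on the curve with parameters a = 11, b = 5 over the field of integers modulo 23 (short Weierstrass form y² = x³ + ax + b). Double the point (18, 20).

tangent at (18, 20): λ = (3·18² + 11)/(2·20) ≡ 17/17. 17⁻¹ ≡ 19 (mod 23) since 17·19 = 323 ≡ 1, so λ ≡ 17·19 ≡ 1.
  x = λ² - 18 - 18 = 1 - 36 ≡ 11; y = λ·(18 - 11) - 20 ≡ 10. → (11, 10)

(11, 10)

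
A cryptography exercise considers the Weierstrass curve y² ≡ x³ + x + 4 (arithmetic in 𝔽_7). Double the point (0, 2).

tangent at (0, 2): λ = (3·0² + 1)/(2·2) ≡ 1/4. 4⁻¹ ≡ 2 (mod 7) since 4·2 = 8 ≡ 1, so λ ≡ 1·2 ≡ 2.
  x = λ² - 0 - 0 = 4 - 0 ≡ 4; y = λ·(0 - 4) - 2 ≡ 4. → (4, 4)

(4, 4)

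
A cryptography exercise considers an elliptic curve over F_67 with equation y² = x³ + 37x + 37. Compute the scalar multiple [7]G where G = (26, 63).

(7, 61)

Repeated addition: build up to 7G.
2G: tangent at (26, 63): λ = (3·26² + 37)/(2·63) ≡ 55/59. 59⁻¹ ≡ 25 (mod 67), so λ ≡ 55·25 ≡ 35.
  x = λ² - 26 - 26 = 1225 - 52 ≡ 34; y = λ·(26 - 34) - 63 ≡ 59. → (34, 59)
3G: (34, 59) + (26, 63). λ = (63 - 59)/(26 - 34) ≡ 4/59 mod 67. 59⁻¹ ≡ 25 (mod 67), so λ ≡ 33.
  x = λ² - 34 - 26 = 1089 - 60 ≡ 24; y = λ·(34 - 24) - 59 ≡ 3. → (24, 3)
4G: (24, 3) + (26, 63). λ = (63 - 3)/(26 - 24) ≡ 60/2 mod 67. 2⁻¹ ≡ 34 (mod 67) since 2·34 = 68 ≡ 1, so λ ≡ 30.
  x = λ² - 24 - 26 = 900 - 50 ≡ 46; y = λ·(24 - 46) - 3 ≡ 7. → (46, 7)
5G: (46, 7) + (26, 63). λ = (63 - 7)/(26 - 46) ≡ 56/47 mod 67. 47⁻¹ ≡ 10 (mod 67), so λ ≡ 24.
  x = λ² - 46 - 26 = 576 - 72 ≡ 35; y = λ·(46 - 35) - 7 ≡ 56. → (35, 56)
6G: (35, 56) + (26, 63). λ = (63 - 56)/(26 - 35) ≡ 7/58 mod 67. 58⁻¹ ≡ 52 (mod 67), so λ ≡ 29.
  x = λ² - 35 - 26 = 841 - 61 ≡ 43; y = λ·(35 - 43) - 56 ≡ 47. → (43, 47)
7G: (43, 47) + (26, 63). λ = (63 - 47)/(26 - 43) ≡ 16/50 mod 67. 50⁻¹ ≡ 63 (mod 67), so λ ≡ 3.
  x = λ² - 43 - 26 = 9 - 69 ≡ 7; y = λ·(43 - 7) - 47 ≡ 61. → (7, 61)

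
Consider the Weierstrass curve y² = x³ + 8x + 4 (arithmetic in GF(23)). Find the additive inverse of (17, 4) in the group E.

(17, 19)

-(17, 4) = (17, -4 mod 23) = (17, 19).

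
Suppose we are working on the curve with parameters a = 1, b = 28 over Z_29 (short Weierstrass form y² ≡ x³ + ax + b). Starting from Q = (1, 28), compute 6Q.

Repeated addition: build up to 6Q.
2Q: tangent at (1, 28): λ = (3·1² + 1)/(2·28) ≡ 4/27. 27⁻¹ ≡ 14 (mod 29), so λ ≡ 4·14 ≡ 27.
  x = λ² - 1 - 1 = 729 - 2 ≡ 2; y = λ·(1 - 2) - 28 ≡ 3. → (2, 3)
3Q: (2, 3) + (1, 28). λ = (28 - 3)/(1 - 2) ≡ 25/28 mod 29. 28⁻¹ ≡ 28 (mod 29), so λ ≡ 4.
  x = λ² - 2 - 1 = 16 - 3 ≡ 13; y = λ·(2 - 13) - 3 ≡ 11. → (13, 11)
4Q: (13, 11) + (1, 28). λ = (28 - 11)/(1 - 13) ≡ 17/17 mod 29. 17⁻¹ ≡ 12 (mod 29), so λ ≡ 1.
  x = λ² - 13 - 1 = 1 - 14 ≡ 16; y = λ·(13 - 16) - 11 ≡ 15. → (16, 15)
5Q: (16, 15) + (1, 28). λ = (28 - 15)/(1 - 16) ≡ 13/14 mod 29. 14⁻¹ ≡ 27 (mod 29) since 14·27 = 378 ≡ 1, so λ ≡ 3.
  x = λ² - 16 - 1 = 9 - 17 ≡ 21; y = λ·(16 - 21) - 15 ≡ 28. → (21, 28)
6Q: (21, 28) + (1, 28). λ = (28 - 28)/(1 - 21) ≡ 0/9 mod 29. 9⁻¹ ≡ 13 (mod 29), so λ ≡ 0.
  x = λ² - 21 - 1 = 0 - 22 ≡ 7; y = λ·(21 - 7) - 28 ≡ 1. → (7, 1)

(7, 1)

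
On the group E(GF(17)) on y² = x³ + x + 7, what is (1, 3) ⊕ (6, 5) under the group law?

(1, 3) + (6, 5). λ = (5 - 3)/(6 - 1) ≡ 2/5 mod 17. 5⁻¹ ≡ 7 (mod 17) since 5·7 = 35 ≡ 1, so λ ≡ 14.
  x = λ² - 1 - 6 = 196 - 7 ≡ 2; y = λ·(1 - 2) - 3 ≡ 0. → (2, 0)

(2, 0)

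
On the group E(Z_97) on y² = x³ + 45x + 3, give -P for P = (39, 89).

-(39, 89) = (39, -89 mod 97) = (39, 8).

(39, 8)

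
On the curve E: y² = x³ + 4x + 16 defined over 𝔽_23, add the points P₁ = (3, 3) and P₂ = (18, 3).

(2, 20)

(3, 3) + (18, 3). λ = (3 - 3)/(18 - 3) ≡ 0/15 mod 23. 15⁻¹ ≡ 20 (mod 23), so λ ≡ 0.
  x = λ² - 3 - 18 = 0 - 21 ≡ 2; y = λ·(3 - 2) - 3 ≡ 20. → (2, 20)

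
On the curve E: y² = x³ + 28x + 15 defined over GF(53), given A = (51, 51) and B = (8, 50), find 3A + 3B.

First 3A:
Repeated addition: build up to 3A.
2A: tangent at (51, 51): λ = (3·51² + 28)/(2·51) ≡ 40/49. 49⁻¹ ≡ 13 (mod 53), so λ ≡ 40·13 ≡ 43.
  x = λ² - 51 - 51 = 1849 - 102 ≡ 51; y = λ·(51 - 51) - 51 ≡ 2. → (51, 2)
3A: (51, 2) + (51, 51): same x and y₁ ≡ -y₂, so the sum is O.
3A = O.
Next 3B:
Repeated addition: build up to 3B.
2B: tangent at (8, 50): λ = (3·8² + 28)/(2·50) ≡ 8/47. 47⁻¹ ≡ 44 (mod 53) since 47·44 = 2068 ≡ 1, so λ ≡ 8·44 ≡ 34.
  x = λ² - 8 - 8 = 1156 - 16 ≡ 27; y = λ·(8 - 27) - 50 ≡ 46. → (27, 46)
3B: (27, 46) + (8, 50). λ = (50 - 46)/(8 - 27) ≡ 4/34 mod 53. 34⁻¹ ≡ 39 (mod 53), so λ ≡ 50.
  x = λ² - 27 - 8 = 2500 - 35 ≡ 27; y = λ·(27 - 27) - 46 ≡ 7. → (27, 7)
3B = (27, 7).
Finally 3A + 3B:
O + (27, 7) = (27, 7) (identity).

(27, 7)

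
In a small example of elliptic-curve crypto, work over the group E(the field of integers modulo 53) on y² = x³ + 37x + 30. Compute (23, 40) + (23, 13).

O

The two points share x = 23 and their y-coordinates satisfy 40 + 13 ≡ 0 (mod 53), so they are inverses. Their sum is ∞.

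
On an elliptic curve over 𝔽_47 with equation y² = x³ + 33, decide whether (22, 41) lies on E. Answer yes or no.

y² = 41² ≡ 36; x³ + 0x + 33 = 10681 ≡ 12 (mod 47). 36 ≠ 12.

no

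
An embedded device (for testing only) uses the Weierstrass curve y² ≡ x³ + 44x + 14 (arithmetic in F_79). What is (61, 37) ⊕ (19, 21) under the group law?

(21, 61)

(61, 37) + (19, 21). λ = (21 - 37)/(19 - 61) ≡ 63/37 mod 79. 37⁻¹ ≡ 47 (mod 79) since 37·47 = 1739 ≡ 1, so λ ≡ 38.
  x = λ² - 61 - 19 = 1444 - 80 ≡ 21; y = λ·(61 - 21) - 37 ≡ 61. → (21, 61)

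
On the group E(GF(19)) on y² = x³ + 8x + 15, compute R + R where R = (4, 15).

(3, 16)

tangent at (4, 15): λ = (3·4² + 8)/(2·15) ≡ 18/11. 11⁻¹ ≡ 7 (mod 19), so λ ≡ 18·7 ≡ 12.
  x = λ² - 4 - 4 = 144 - 8 ≡ 3; y = λ·(4 - 3) - 15 ≡ 16. → (3, 16)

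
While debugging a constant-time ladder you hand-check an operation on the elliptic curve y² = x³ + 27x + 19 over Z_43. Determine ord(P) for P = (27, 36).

2P: tangent at (27, 36): λ = (3·27² + 27)/(2·36) ≡ 21/29. 29⁻¹ ≡ 3 (mod 43) since 29·3 = 87 ≡ 1, so λ ≡ 21·3 ≡ 20.
  x = λ² - 27 - 27 = 400 - 54 ≡ 2; y = λ·(27 - 2) - 36 ≡ 34. → (2, 34)
3P: (2, 34) + (27, 36). λ = (36 - 34)/(27 - 2) ≡ 2/25 mod 43. 25⁻¹ ≡ 31 (mod 43) since 25·31 = 775 ≡ 1, so λ ≡ 19.
  x = λ² - 2 - 27 = 361 - 29 ≡ 31; y = λ·(2 - 31) - 34 ≡ 17. → (31, 17)
4P: (31, 17) + (27, 36). λ = (36 - 17)/(27 - 31) ≡ 19/39 mod 43. 39⁻¹ ≡ 32 (mod 43) since 39·32 = 1248 ≡ 1, so λ ≡ 6.
  x = λ² - 31 - 27 = 36 - 58 ≡ 21; y = λ·(31 - 21) - 17 ≡ 0. → (21, 0)
5P: (21, 0) + (27, 36). λ = (36 - 0)/(27 - 21) ≡ 36/6 mod 43. 6⁻¹ ≡ 36 (mod 43), so λ ≡ 6.
  x = λ² - 21 - 27 = 36 - 48 ≡ 31; y = λ·(21 - 31) - 0 ≡ 26. → (31, 26)
6P: (31, 26) + (27, 36). λ = (36 - 26)/(27 - 31) ≡ 10/39 mod 43. 39⁻¹ ≡ 32 (mod 43), so λ ≡ 19.
  x = λ² - 31 - 27 = 361 - 58 ≡ 2; y = λ·(31 - 2) - 26 ≡ 9. → (2, 9)
7P: (2, 9) + (27, 36). λ = (36 - 9)/(27 - 2) ≡ 27/25 mod 43. 25⁻¹ ≡ 31 (mod 43) since 25·31 = 775 ≡ 1, so λ ≡ 20.
  x = λ² - 2 - 27 = 400 - 29 ≡ 27; y = λ·(2 - 27) - 9 ≡ 7. → (27, 7)
8P: (27, 7) + (27, 36): same x and y₁ ≡ -y₂, so the sum is O.
8P = O, so the order is 8.

8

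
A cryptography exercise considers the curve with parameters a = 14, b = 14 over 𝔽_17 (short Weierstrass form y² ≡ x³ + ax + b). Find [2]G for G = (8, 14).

(3, 7)

tangent at (8, 14): λ = (3·8² + 14)/(2·14) ≡ 2/11. 11⁻¹ ≡ 14 (mod 17), so λ ≡ 2·14 ≡ 11.
  x = λ² - 8 - 8 = 121 - 16 ≡ 3; y = λ·(8 - 3) - 14 ≡ 7. → (3, 7)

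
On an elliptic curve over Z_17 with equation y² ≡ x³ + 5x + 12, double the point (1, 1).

(14, 15)

tangent at (1, 1): λ = (3·1² + 5)/(2·1) ≡ 8/2. 2⁻¹ ≡ 9 (mod 17), so λ ≡ 8·9 ≡ 4.
  x = λ² - 1 - 1 = 16 - 2 ≡ 14; y = λ·(1 - 14) - 1 ≡ 15. → (14, 15)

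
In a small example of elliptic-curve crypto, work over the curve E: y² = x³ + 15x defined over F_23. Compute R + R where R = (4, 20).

(16, 14)

tangent at (4, 20): λ = (3·4² + 15)/(2·20) ≡ 17/17. 17⁻¹ ≡ 19 (mod 23), so λ ≡ 17·19 ≡ 1.
  x = λ² - 4 - 4 = 1 - 8 ≡ 16; y = λ·(4 - 16) - 20 ≡ 14. → (16, 14)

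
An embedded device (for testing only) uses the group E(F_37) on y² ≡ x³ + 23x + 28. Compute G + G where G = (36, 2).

(35, 23)

tangent at (36, 2): λ = (3·36² + 23)/(2·2) ≡ 26/4. 4⁻¹ ≡ 28 (mod 37) since 4·28 = 112 ≡ 1, so λ ≡ 26·28 ≡ 25.
  x = λ² - 36 - 36 = 625 - 72 ≡ 35; y = λ·(36 - 35) - 2 ≡ 23. → (35, 23)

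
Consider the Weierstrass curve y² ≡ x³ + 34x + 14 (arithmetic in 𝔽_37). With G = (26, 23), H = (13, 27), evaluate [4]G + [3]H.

First 4G:
Repeated addition: build up to 4G.
2G: tangent at (26, 23): λ = (3·26² + 34)/(2·23) ≡ 27/9. 9⁻¹ ≡ 33 (mod 37) since 9·33 = 297 ≡ 1, so λ ≡ 27·33 ≡ 3.
  x = λ² - 26 - 26 = 9 - 52 ≡ 31; y = λ·(26 - 31) - 23 ≡ 36. → (31, 36)
3G: (31, 36) + (26, 23). λ = (23 - 36)/(26 - 31) ≡ 24/32 mod 37. 32⁻¹ ≡ 22 (mod 37), so λ ≡ 10.
  x = λ² - 31 - 26 = 100 - 57 ≡ 6; y = λ·(31 - 6) - 36 ≡ 29. → (6, 29)
4G: (6, 29) + (26, 23). λ = (23 - 29)/(26 - 6) ≡ 31/20 mod 37. 20⁻¹ ≡ 13 (mod 37), so λ ≡ 33.
  x = λ² - 6 - 26 = 1089 - 32 ≡ 21; y = λ·(6 - 21) - 29 ≡ 31. → (21, 31)
4G = (21, 31).
Next 3H:
Repeated addition: build up to 3H.
2H: tangent at (13, 27): λ = (3·13² + 34)/(2·27) ≡ 23/17. 17⁻¹ ≡ 24 (mod 37), so λ ≡ 23·24 ≡ 34.
  x = λ² - 13 - 13 = 1156 - 26 ≡ 20; y = λ·(13 - 20) - 27 ≡ 31. → (20, 31)
3H: (20, 31) + (13, 27). λ = (27 - 31)/(13 - 20) ≡ 33/30 mod 37. 30⁻¹ ≡ 21 (mod 37) since 30·21 = 630 ≡ 1, so λ ≡ 27.
  x = λ² - 20 - 13 = 729 - 33 ≡ 30; y = λ·(20 - 30) - 31 ≡ 32. → (30, 32)
3H = (30, 32).
Finally 4G + 3H:
(21, 31) + (30, 32). λ = (32 - 31)/(30 - 21) ≡ 1/9 mod 37. 9⁻¹ ≡ 33 (mod 37) since 9·33 = 297 ≡ 1, so λ ≡ 33.
  x = λ² - 21 - 30 = 1089 - 51 ≡ 2; y = λ·(21 - 2) - 31 ≡ 4. → (2, 4)

(2, 4)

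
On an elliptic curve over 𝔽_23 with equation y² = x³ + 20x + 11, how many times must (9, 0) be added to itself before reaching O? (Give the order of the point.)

2P: (9, 0) + (9, 0): same x and y₁ ≡ -y₂, so the sum is O.
2P = O, so the order is 2.

2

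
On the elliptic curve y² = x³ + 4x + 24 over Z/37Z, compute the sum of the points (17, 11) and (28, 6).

(17, 11) + (28, 6). λ = (6 - 11)/(28 - 17) ≡ 32/11 mod 37. 11⁻¹ ≡ 27 (mod 37), so λ ≡ 13.
  x = λ² - 17 - 28 = 169 - 45 ≡ 13; y = λ·(17 - 13) - 11 ≡ 4. → (13, 4)

(13, 4)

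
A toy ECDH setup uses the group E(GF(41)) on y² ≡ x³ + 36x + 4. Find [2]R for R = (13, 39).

(11, 38)

tangent at (13, 39): λ = (3·13² + 36)/(2·39) ≡ 10/37. 37⁻¹ ≡ 10 (mod 41), so λ ≡ 10·10 ≡ 18.
  x = λ² - 13 - 13 = 324 - 26 ≡ 11; y = λ·(13 - 11) - 39 ≡ 38. → (11, 38)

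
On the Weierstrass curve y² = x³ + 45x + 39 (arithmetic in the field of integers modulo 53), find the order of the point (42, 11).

11

2P: tangent at (42, 11): λ = (3·42² + 45)/(2·11) ≡ 37/22. 22⁻¹ ≡ 41 (mod 53) since 22·41 = 902 ≡ 1, so λ ≡ 37·41 ≡ 33.
  x = λ² - 42 - 42 = 1089 - 84 ≡ 51; y = λ·(42 - 51) - 11 ≡ 10. → (51, 10)
3P: (51, 10) + (42, 11). λ = (11 - 10)/(42 - 51) ≡ 1/44 mod 53. 44⁻¹ ≡ 47 (mod 53), so λ ≡ 47.
  x = λ² - 51 - 42 = 2209 - 93 ≡ 49; y = λ·(51 - 49) - 10 ≡ 31. → (49, 31)
4P: (49, 31) + (42, 11). λ = (11 - 31)/(42 - 49) ≡ 33/46 mod 53. 46⁻¹ ≡ 15 (mod 53), so λ ≡ 18.
  x = λ² - 49 - 42 = 324 - 91 ≡ 21; y = λ·(49 - 21) - 31 ≡ 49. → (21, 49)
5P: (21, 49) + (42, 11). λ = (11 - 49)/(42 - 21) ≡ 15/21 mod 53. 21⁻¹ ≡ 48 (mod 53), so λ ≡ 31.
  x = λ² - 21 - 42 = 961 - 63 ≡ 50; y = λ·(21 - 50) - 49 ≡ 6. → (50, 6)
6P: (50, 6) + (42, 11). λ = (11 - 6)/(42 - 50) ≡ 5/45 mod 53. 45⁻¹ ≡ 33 (mod 53) since 45·33 = 1485 ≡ 1, so λ ≡ 6.
  x = λ² - 50 - 42 = 36 - 92 ≡ 50; y = λ·(50 - 50) - 6 ≡ 47. → (50, 47)
7P: (50, 47) + (42, 11). λ = (11 - 47)/(42 - 50) ≡ 17/45 mod 53. 45⁻¹ ≡ 33 (mod 53) since 45·33 = 1485 ≡ 1, so λ ≡ 31.
  x = λ² - 50 - 42 = 961 - 92 ≡ 21; y = λ·(50 - 21) - 47 ≡ 4. → (21, 4)
8P: (21, 4) + (42, 11). λ = (11 - 4)/(42 - 21) ≡ 7/21 mod 53. 21⁻¹ ≡ 48 (mod 53) since 21·48 = 1008 ≡ 1, so λ ≡ 18.
  x = λ² - 21 - 42 = 324 - 63 ≡ 49; y = λ·(21 - 49) - 4 ≡ 22. → (49, 22)
9P: (49, 22) + (42, 11). λ = (11 - 22)/(42 - 49) ≡ 42/46 mod 53. 46⁻¹ ≡ 15 (mod 53), so λ ≡ 47.
  x = λ² - 49 - 42 = 2209 - 91 ≡ 51; y = λ·(49 - 51) - 22 ≡ 43. → (51, 43)
10P: (51, 43) + (42, 11). λ = (11 - 43)/(42 - 51) ≡ 21/44 mod 53. 44⁻¹ ≡ 47 (mod 53) since 44·47 = 2068 ≡ 1, so λ ≡ 33.
  x = λ² - 51 - 42 = 1089 - 93 ≡ 42; y = λ·(51 - 42) - 43 ≡ 42. → (42, 42)
11P: (42, 42) + (42, 11): same x and y₁ ≡ -y₂, so the sum is the point at infinity.
11P = the point at infinity, so the order is 11.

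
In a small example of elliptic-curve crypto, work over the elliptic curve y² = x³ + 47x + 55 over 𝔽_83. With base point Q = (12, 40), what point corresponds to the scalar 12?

Double-and-add on 12 = (1100)₂. Start with Q = (12, 40) for the leading 1-bit.
double: tangent at (12, 40): λ = (3·12² + 47)/(2·40) ≡ 64/80. 80⁻¹ ≡ 55 (mod 83), so λ ≡ 64·55 ≡ 34.
  x = λ² - 12 - 12 = 1156 - 24 ≡ 53; y = λ·(12 - 53) - 40 ≡ 60. → (53, 60)
add Q: (53, 60) + (12, 40). λ = (40 - 60)/(12 - 53) ≡ 63/42 mod 83. 42⁻¹ ≡ 2 (mod 83), so λ ≡ 43.
  x = λ² - 53 - 12 = 1849 - 65 ≡ 41; y = λ·(53 - 41) - 60 ≡ 41. → (41, 41)
double: tangent at (41, 41): λ = (3·41² + 47)/(2·41) ≡ 27/82. 82⁻¹ ≡ 82 (mod 83) since 82·82 = 6724 ≡ 1, so λ ≡ 27·82 ≡ 56.
  x = λ² - 41 - 41 = 3136 - 82 ≡ 66; y = λ·(41 - 66) - 41 ≡ 53. → (66, 53)
double: tangent at (66, 53): λ = (3·66² + 47)/(2·53) ≡ 1/23. 23⁻¹ ≡ 65 (mod 83), so λ ≡ 1·65 ≡ 65.
  x = λ² - 66 - 66 = 4225 - 132 ≡ 26; y = λ·(66 - 26) - 53 ≡ 57. → (26, 57)

(26, 57)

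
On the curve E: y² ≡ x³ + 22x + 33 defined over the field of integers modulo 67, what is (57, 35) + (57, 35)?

tangent at (57, 35): λ = (3·57² + 22)/(2·35) ≡ 54/3. 3⁻¹ ≡ 45 (mod 67), so λ ≡ 54·45 ≡ 18.
  x = λ² - 57 - 57 = 324 - 114 ≡ 9; y = λ·(57 - 9) - 35 ≡ 25. → (9, 25)

(9, 25)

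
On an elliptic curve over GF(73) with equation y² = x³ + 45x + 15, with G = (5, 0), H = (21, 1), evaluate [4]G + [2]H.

(30, 48)

First 4G:
Repeated addition: build up to 4G.
2G: (5, 0) + (5, 0): same x and y₁ ≡ -y₂, so the sum is 𝒪.
3G: 𝒪 + (5, 0) = (5, 0) (identity).
4G: (5, 0) + (5, 0): same x and y₁ ≡ -y₂, so the sum is 𝒪.
4G = 𝒪.
Next 2H:
Repeated addition: build up to 2H.
2H: tangent at (21, 1): λ = (3·21² + 45)/(2·1) ≡ 54/2. 2⁻¹ ≡ 37 (mod 73), so λ ≡ 54·37 ≡ 27.
  x = λ² - 21 - 21 = 729 - 42 ≡ 30; y = λ·(21 - 30) - 1 ≡ 48. → (30, 48)
2H = (30, 48).
Finally 4G + 2H:
𝒪 + (30, 48) = (30, 48) (identity).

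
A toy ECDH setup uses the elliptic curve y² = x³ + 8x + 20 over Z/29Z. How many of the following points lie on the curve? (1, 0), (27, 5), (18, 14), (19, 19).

4

(1, 0): 0² ≡ 0, rhs ≡ 0 → on.
(27, 5): 5² ≡ 25, rhs ≡ 25 → on.
(18, 14): 14² ≡ 22, rhs ≡ 22 → on.
(19, 19): 19² ≡ 13, rhs ≡ 13 → on.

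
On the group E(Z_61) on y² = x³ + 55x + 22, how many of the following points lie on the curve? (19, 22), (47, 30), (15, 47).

(19, 22): 22² ≡ 57, rhs ≡ 57 → on.
(47, 30): 30² ≡ 46, rhs ≡ 46 → on.
(15, 47): 47² ≡ 13, rhs ≡ 13 → on.

3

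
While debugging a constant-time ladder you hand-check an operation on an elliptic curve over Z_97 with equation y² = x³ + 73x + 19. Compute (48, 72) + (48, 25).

O

The two points share x = 48 and their y-coordinates satisfy 72 + 25 ≡ 0 (mod 97), so they are inverses. Their sum is ∞.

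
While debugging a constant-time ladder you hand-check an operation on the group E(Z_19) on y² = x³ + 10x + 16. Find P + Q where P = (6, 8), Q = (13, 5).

(6, 11)

(6, 8) + (13, 5). λ = (5 - 8)/(13 - 6) ≡ 16/7 mod 19. 7⁻¹ ≡ 11 (mod 19), so λ ≡ 5.
  x = λ² - 6 - 13 = 25 - 19 ≡ 6; y = λ·(6 - 6) - 8 ≡ 11. → (6, 11)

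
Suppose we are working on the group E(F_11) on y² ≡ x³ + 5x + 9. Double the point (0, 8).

tangent at (0, 8): λ = (3·0² + 5)/(2·8) ≡ 5/5. 5⁻¹ ≡ 9 (mod 11) since 5·9 = 45 ≡ 1, so λ ≡ 5·9 ≡ 1.
  x = λ² - 0 - 0 = 1 - 0 ≡ 1; y = λ·(0 - 1) - 8 ≡ 2. → (1, 2)

(1, 2)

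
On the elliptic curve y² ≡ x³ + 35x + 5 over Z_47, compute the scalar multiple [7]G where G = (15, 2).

Double-and-add on 7 = (111)₂. Start with G = (15, 2) for the leading 1-bit.
double: tangent at (15, 2): λ = (3·15² + 35)/(2·2) ≡ 5/4. 4⁻¹ ≡ 12 (mod 47) since 4·12 = 48 ≡ 1, so λ ≡ 5·12 ≡ 13.
  x = λ² - 15 - 15 = 169 - 30 ≡ 45; y = λ·(15 - 45) - 2 ≡ 31. → (45, 31)
add G: (45, 31) + (15, 2). λ = (2 - 31)/(15 - 45) ≡ 18/17 mod 47. 17⁻¹ ≡ 36 (mod 47) since 17·36 = 612 ≡ 1, so λ ≡ 37.
  x = λ² - 45 - 15 = 1369 - 60 ≡ 40; y = λ·(45 - 40) - 31 ≡ 13. → (40, 13)
double: tangent at (40, 13): λ = (3·40² + 35)/(2·13) ≡ 41/26. 26⁻¹ ≡ 38 (mod 47), so λ ≡ 41·38 ≡ 7.
  x = λ² - 40 - 40 = 49 - 80 ≡ 16; y = λ·(40 - 16) - 13 ≡ 14. → (16, 14)
add G: (16, 14) + (15, 2). λ = (2 - 14)/(15 - 16) ≡ 35/46 mod 47. 46⁻¹ ≡ 46 (mod 47) since 46·46 = 2116 ≡ 1, so λ ≡ 12.
  x = λ² - 16 - 15 = 144 - 31 ≡ 19; y = λ·(16 - 19) - 14 ≡ 44. → (19, 44)

(19, 44)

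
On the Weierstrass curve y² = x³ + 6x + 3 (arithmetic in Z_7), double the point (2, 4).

tangent at (2, 4): λ = (3·2² + 6)/(2·4) ≡ 4/1. 1⁻¹ ≡ 1 (mod 7), so λ ≡ 4·1 ≡ 4.
  x = λ² - 2 - 2 = 16 - 4 ≡ 5; y = λ·(2 - 5) - 4 ≡ 5. → (5, 5)

(5, 5)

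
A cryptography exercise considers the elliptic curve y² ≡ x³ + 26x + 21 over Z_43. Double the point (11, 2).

(32, 9)

tangent at (11, 2): λ = (3·11² + 26)/(2·2) ≡ 2/4. 4⁻¹ ≡ 11 (mod 43) since 4·11 = 44 ≡ 1, so λ ≡ 2·11 ≡ 22.
  x = λ² - 11 - 11 = 484 - 22 ≡ 32; y = λ·(11 - 32) - 2 ≡ 9. → (32, 9)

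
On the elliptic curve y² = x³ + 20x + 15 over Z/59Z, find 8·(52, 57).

(48, 23)

Write G = (52, 57).
Double-and-add on 8 = (1000)₂. Start with G = (52, 57) for the leading 1-bit.
double: tangent at (52, 57): λ = (3·52² + 20)/(2·57) ≡ 49/55. 55⁻¹ ≡ 44 (mod 59) since 55·44 = 2420 ≡ 1, so λ ≡ 49·44 ≡ 32.
  x = λ² - 52 - 52 = 1024 - 104 ≡ 35; y = λ·(52 - 35) - 57 ≡ 15. → (35, 15)
double: tangent at (35, 15): λ = (3·35² + 20)/(2·15) ≡ 37/30. 30⁻¹ ≡ 2 (mod 59), so λ ≡ 37·2 ≡ 15.
  x = λ² - 35 - 35 = 225 - 70 ≡ 37; y = λ·(35 - 37) - 15 ≡ 14. → (37, 14)
double: tangent at (37, 14): λ = (3·37² + 20)/(2·14) ≡ 56/28. 28⁻¹ ≡ 19 (mod 59) since 28·19 = 532 ≡ 1, so λ ≡ 56·19 ≡ 2.
  x = λ² - 37 - 37 = 4 - 74 ≡ 48; y = λ·(37 - 48) - 14 ≡ 23. → (48, 23)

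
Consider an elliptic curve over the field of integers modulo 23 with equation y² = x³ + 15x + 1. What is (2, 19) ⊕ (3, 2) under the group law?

(8, 14)

(2, 19) + (3, 2). λ = (2 - 19)/(3 - 2) ≡ 6/1 mod 23. 1⁻¹ ≡ 1 (mod 23) since 1·1 = 1 ≡ 1, so λ ≡ 6.
  x = λ² - 2 - 3 = 36 - 5 ≡ 8; y = λ·(2 - 8) - 19 ≡ 14. → (8, 14)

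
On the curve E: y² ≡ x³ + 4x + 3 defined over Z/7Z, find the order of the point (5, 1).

3

2P: tangent at (5, 1): λ = (3·5² + 4)/(2·1) ≡ 2/2. 2⁻¹ ≡ 4 (mod 7) since 2·4 = 8 ≡ 1, so λ ≡ 2·4 ≡ 1.
  x = λ² - 5 - 5 = 1 - 10 ≡ 5; y = λ·(5 - 5) - 1 ≡ 6. → (5, 6)
3P: (5, 6) + (5, 1): same x and y₁ ≡ -y₂, so the sum is O.
3P = O, so the order is 3.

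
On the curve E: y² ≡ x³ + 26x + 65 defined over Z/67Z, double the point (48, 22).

(53, 21)

tangent at (48, 22): λ = (3·48² + 26)/(2·22) ≡ 37/44. 44⁻¹ ≡ 32 (mod 67), so λ ≡ 37·32 ≡ 45.
  x = λ² - 48 - 48 = 2025 - 96 ≡ 53; y = λ·(48 - 53) - 22 ≡ 21. → (53, 21)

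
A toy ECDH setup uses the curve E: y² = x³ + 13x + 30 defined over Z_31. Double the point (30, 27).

(6, 18)

tangent at (30, 27): λ = (3·30² + 13)/(2·27) ≡ 16/23. 23⁻¹ ≡ 27 (mod 31), so λ ≡ 16·27 ≡ 29.
  x = λ² - 30 - 30 = 841 - 60 ≡ 6; y = λ·(30 - 6) - 27 ≡ 18. → (6, 18)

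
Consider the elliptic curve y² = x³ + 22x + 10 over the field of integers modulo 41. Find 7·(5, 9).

(2, 29)

Write G = (5, 9).
Double-and-add on 7 = (111)₂. Start with G = (5, 9) for the leading 1-bit.
double: tangent at (5, 9): λ = (3·5² + 22)/(2·9) ≡ 15/18. 18⁻¹ ≡ 16 (mod 41), so λ ≡ 15·16 ≡ 35.
  x = λ² - 5 - 5 = 1225 - 10 ≡ 26; y = λ·(5 - 26) - 9 ≡ 35. → (26, 35)
add G: (26, 35) + (5, 9). λ = (9 - 35)/(5 - 26) ≡ 15/20 mod 41. 20⁻¹ ≡ 39 (mod 41) since 20·39 = 780 ≡ 1, so λ ≡ 11.
  x = λ² - 26 - 5 = 121 - 31 ≡ 8; y = λ·(26 - 8) - 35 ≡ 40. → (8, 40)
double: tangent at (8, 40): λ = (3·8² + 22)/(2·40) ≡ 9/39. 39⁻¹ ≡ 20 (mod 41) since 39·20 = 780 ≡ 1, so λ ≡ 9·20 ≡ 16.
  x = λ² - 8 - 8 = 256 - 16 ≡ 35; y = λ·(8 - 35) - 40 ≡ 20. → (35, 20)
add G: (35, 20) + (5, 9). λ = (9 - 20)/(5 - 35) ≡ 30/11 mod 41. 11⁻¹ ≡ 15 (mod 41), so λ ≡ 40.
  x = λ² - 35 - 5 = 1600 - 40 ≡ 2; y = λ·(35 - 2) - 20 ≡ 29. → (2, 29)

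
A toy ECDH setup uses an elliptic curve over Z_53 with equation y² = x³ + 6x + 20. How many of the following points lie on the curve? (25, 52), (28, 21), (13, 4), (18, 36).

(25, 52): 52² ≡ 1, rhs ≡ 1 → on.
(28, 21): 21² ≡ 17, rhs ≡ 39 → off.
(13, 4): 4² ≡ 16, rhs ≡ 16 → on.
(18, 36): 36² ≡ 24, rhs ≡ 24 → on.

3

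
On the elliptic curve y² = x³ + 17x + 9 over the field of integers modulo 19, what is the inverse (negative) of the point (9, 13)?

-(9, 13) = (9, -13 mod 19) = (9, 6).

(9, 6)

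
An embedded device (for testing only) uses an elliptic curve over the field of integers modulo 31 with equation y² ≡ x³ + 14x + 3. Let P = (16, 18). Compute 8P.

Double-and-add on 8 = (1000)₂. Start with P = (16, 18) for the leading 1-bit.
double: tangent at (16, 18): λ = (3·16² + 14)/(2·18) ≡ 7/5. 5⁻¹ ≡ 25 (mod 31), so λ ≡ 7·25 ≡ 20.
  x = λ² - 16 - 16 = 400 - 32 ≡ 27; y = λ·(16 - 27) - 18 ≡ 10. → (27, 10)
double: tangent at (27, 10): λ = (3·27² + 14)/(2·10) ≡ 0/20. 20⁻¹ ≡ 14 (mod 31) since 20·14 = 280 ≡ 1, so λ ≡ 0·14 ≡ 0.
  x = λ² - 27 - 27 = 0 - 54 ≡ 8; y = λ·(27 - 8) - 10 ≡ 21. → (8, 21)
double: tangent at (8, 21): λ = (3·8² + 14)/(2·21) ≡ 20/11. 11⁻¹ ≡ 17 (mod 31) since 11·17 = 187 ≡ 1, so λ ≡ 20·17 ≡ 30.
  x = λ² - 8 - 8 = 900 - 16 ≡ 16; y = λ·(8 - 16) - 21 ≡ 18. → (16, 18)

(16, 18)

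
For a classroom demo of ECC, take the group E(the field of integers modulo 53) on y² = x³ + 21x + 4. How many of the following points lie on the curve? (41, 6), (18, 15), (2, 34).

(41, 6): 6² ≡ 36, rhs ≡ 38 → off.
(18, 15): 15² ≡ 13, rhs ≡ 13 → on.
(2, 34): 34² ≡ 43, rhs ≡ 1 → off.

1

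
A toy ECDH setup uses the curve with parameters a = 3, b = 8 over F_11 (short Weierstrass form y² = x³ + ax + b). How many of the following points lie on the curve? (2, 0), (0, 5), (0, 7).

1

(2, 0): 0² ≡ 0, rhs ≡ 0 → on.
(0, 5): 5² ≡ 3, rhs ≡ 8 → off.
(0, 7): 7² ≡ 5, rhs ≡ 8 → off.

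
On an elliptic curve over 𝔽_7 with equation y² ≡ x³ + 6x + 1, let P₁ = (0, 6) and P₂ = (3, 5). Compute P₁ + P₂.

(1, 6)

(0, 6) + (3, 5). λ = (5 - 6)/(3 - 0) ≡ 6/3 mod 7. 3⁻¹ ≡ 5 (mod 7), so λ ≡ 2.
  x = λ² - 0 - 3 = 4 - 3 ≡ 1; y = λ·(0 - 1) - 6 ≡ 6. → (1, 6)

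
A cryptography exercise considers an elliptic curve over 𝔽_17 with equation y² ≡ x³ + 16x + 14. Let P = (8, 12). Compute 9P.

Double-and-add on 9 = (1001)₂. Start with P = (8, 12) for the leading 1-bit.
double: tangent at (8, 12): λ = (3·8² + 16)/(2·12) ≡ 4/7. 7⁻¹ ≡ 5 (mod 17), so λ ≡ 4·5 ≡ 3.
  x = λ² - 8 - 8 = 9 - 16 ≡ 10; y = λ·(8 - 10) - 12 ≡ 16. → (10, 16)
double: tangent at (10, 16): λ = (3·10² + 16)/(2·16) ≡ 10/15. 15⁻¹ ≡ 8 (mod 17) since 15·8 = 120 ≡ 1, so λ ≡ 10·8 ≡ 12.
  x = λ² - 10 - 10 = 144 - 20 ≡ 5; y = λ·(10 - 5) - 16 ≡ 10. → (5, 10)
double: tangent at (5, 10): λ = (3·5² + 16)/(2·10) ≡ 6/3. 3⁻¹ ≡ 6 (mod 17), so λ ≡ 6·6 ≡ 2.
  x = λ² - 5 - 5 = 4 - 10 ≡ 11; y = λ·(5 - 11) - 10 ≡ 12. → (11, 12)
add P: (11, 12) + (8, 12). λ = (12 - 12)/(8 - 11) ≡ 0/14 mod 17. 14⁻¹ ≡ 11 (mod 17), so λ ≡ 0.
  x = λ² - 11 - 8 = 0 - 19 ≡ 15; y = λ·(11 - 15) - 12 ≡ 5. → (15, 5)

(15, 5)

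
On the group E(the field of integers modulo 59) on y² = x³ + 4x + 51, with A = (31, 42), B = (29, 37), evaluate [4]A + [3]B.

First 4A:
Repeated addition: build up to 4A.
2A: tangent at (31, 42): λ = (3·31² + 4)/(2·42) ≡ 55/25. 25⁻¹ ≡ 26 (mod 59), so λ ≡ 55·26 ≡ 14.
  x = λ² - 31 - 31 = 196 - 62 ≡ 16; y = λ·(31 - 16) - 42 ≡ 50. → (16, 50)
3A: (16, 50) + (31, 42). λ = (42 - 50)/(31 - 16) ≡ 51/15 mod 59. 15⁻¹ ≡ 4 (mod 59) since 15·4 = 60 ≡ 1, so λ ≡ 27.
  x = λ² - 16 - 31 = 729 - 47 ≡ 33; y = λ·(16 - 33) - 50 ≡ 22. → (33, 22)
4A: (33, 22) + (31, 42). λ = (42 - 22)/(31 - 33) ≡ 20/57 mod 59. 57⁻¹ ≡ 29 (mod 59) since 57·29 = 1653 ≡ 1, so λ ≡ 49.
  x = λ² - 33 - 31 = 2401 - 64 ≡ 36; y = λ·(33 - 36) - 22 ≡ 8. → (36, 8)
4A = (36, 8).
Next 3B:
Repeated addition: build up to 3B.
2B: tangent at (29, 37): λ = (3·29² + 4)/(2·37) ≡ 49/15. 15⁻¹ ≡ 4 (mod 59) since 15·4 = 60 ≡ 1, so λ ≡ 49·4 ≡ 19.
  x = λ² - 29 - 29 = 361 - 58 ≡ 8; y = λ·(29 - 8) - 37 ≡ 8. → (8, 8)
3B: (8, 8) + (29, 37). λ = (37 - 8)/(29 - 8) ≡ 29/21 mod 59. 21⁻¹ ≡ 45 (mod 59) since 21·45 = 945 ≡ 1, so λ ≡ 7.
  x = λ² - 8 - 29 = 49 - 37 ≡ 12; y = λ·(8 - 12) - 8 ≡ 23. → (12, 23)
3B = (12, 23).
Finally 4A + 3B:
(36, 8) + (12, 23). λ = (23 - 8)/(12 - 36) ≡ 15/35 mod 59. 35⁻¹ ≡ 27 (mod 59), so λ ≡ 51.
  x = λ² - 36 - 12 = 2601 - 48 ≡ 16; y = λ·(36 - 16) - 8 ≡ 9. → (16, 9)

(16, 9)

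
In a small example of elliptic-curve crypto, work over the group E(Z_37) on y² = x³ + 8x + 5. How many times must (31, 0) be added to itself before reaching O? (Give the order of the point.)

2

2P: (31, 0) + (31, 0): same x and y₁ ≡ -y₂, so the sum is O.
2P = O, so the order is 2.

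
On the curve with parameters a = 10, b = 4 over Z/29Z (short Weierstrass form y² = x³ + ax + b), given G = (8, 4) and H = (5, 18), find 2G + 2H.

(11, 16)

First 2G:
Repeated addition: build up to 2G.
2G: tangent at (8, 4): λ = (3·8² + 10)/(2·4) ≡ 28/8. 8⁻¹ ≡ 11 (mod 29), so λ ≡ 28·11 ≡ 18.
  x = λ² - 8 - 8 = 324 - 16 ≡ 18; y = λ·(8 - 18) - 4 ≡ 19. → (18, 19)
2G = (18, 19).
Next 2H:
Repeated addition: build up to 2H.
2H: tangent at (5, 18): λ = (3·5² + 10)/(2·18) ≡ 27/7. 7⁻¹ ≡ 25 (mod 29) since 7·25 = 175 ≡ 1, so λ ≡ 27·25 ≡ 8.
  x = λ² - 5 - 5 = 64 - 10 ≡ 25; y = λ·(5 - 25) - 18 ≡ 25. → (25, 25)
2H = (25, 25).
Finally 2G + 2H:
(18, 19) + (25, 25). λ = (25 - 19)/(25 - 18) ≡ 6/7 mod 29. 7⁻¹ ≡ 25 (mod 29), so λ ≡ 5.
  x = λ² - 18 - 25 = 25 - 43 ≡ 11; y = λ·(18 - 11) - 19 ≡ 16. → (11, 16)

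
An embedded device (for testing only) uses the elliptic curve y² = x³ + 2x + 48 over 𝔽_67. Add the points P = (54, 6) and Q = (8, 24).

(3, 9)

(54, 6) + (8, 24). λ = (24 - 6)/(8 - 54) ≡ 18/21 mod 67. 21⁻¹ ≡ 16 (mod 67) since 21·16 = 336 ≡ 1, so λ ≡ 20.
  x = λ² - 54 - 8 = 400 - 62 ≡ 3; y = λ·(54 - 3) - 6 ≡ 9. → (3, 9)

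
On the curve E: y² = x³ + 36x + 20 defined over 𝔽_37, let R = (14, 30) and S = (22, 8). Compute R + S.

(14, 30) + (22, 8). λ = (8 - 30)/(22 - 14) ≡ 15/8 mod 37. 8⁻¹ ≡ 14 (mod 37), so λ ≡ 25.
  x = λ² - 14 - 22 = 625 - 36 ≡ 34; y = λ·(14 - 34) - 30 ≡ 25. → (34, 25)

(34, 25)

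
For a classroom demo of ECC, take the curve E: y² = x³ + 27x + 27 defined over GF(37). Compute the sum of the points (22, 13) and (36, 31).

(22, 13) + (36, 31). λ = (31 - 13)/(36 - 22) ≡ 18/14 mod 37. 14⁻¹ ≡ 8 (mod 37), so λ ≡ 33.
  x = λ² - 22 - 36 = 1089 - 58 ≡ 32; y = λ·(22 - 32) - 13 ≡ 27. → (32, 27)

(32, 27)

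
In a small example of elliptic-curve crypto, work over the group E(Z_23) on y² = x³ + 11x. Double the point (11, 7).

(4, 19)

tangent at (11, 7): λ = (3·11² + 11)/(2·7) ≡ 6/14. 14⁻¹ ≡ 5 (mod 23), so λ ≡ 6·5 ≡ 7.
  x = λ² - 11 - 11 = 49 - 22 ≡ 4; y = λ·(11 - 4) - 7 ≡ 19. → (4, 19)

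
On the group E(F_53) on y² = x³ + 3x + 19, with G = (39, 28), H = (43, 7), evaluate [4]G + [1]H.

First 4G:
Double-and-add on 4 = (100)₂. Start with G = (39, 28) for the leading 1-bit.
double: tangent at (39, 28): λ = (3·39² + 3)/(2·28) ≡ 8/3. 3⁻¹ ≡ 18 (mod 53), so λ ≡ 8·18 ≡ 38.
  x = λ² - 39 - 39 = 1444 - 78 ≡ 41; y = λ·(39 - 41) - 28 ≡ 2. → (41, 2)
double: tangent at (41, 2): λ = (3·41² + 3)/(2·2) ≡ 11/4. 4⁻¹ ≡ 40 (mod 53) since 4·40 = 160 ≡ 1, so λ ≡ 11·40 ≡ 16.
  x = λ² - 41 - 41 = 256 - 82 ≡ 15; y = λ·(41 - 15) - 2 ≡ 43. → (15, 43)
4G = (15, 43).
Finally 4G + H:
(15, 43) + (43, 7). λ = (7 - 43)/(43 - 15) ≡ 17/28 mod 53. 28⁻¹ ≡ 36 (mod 53), so λ ≡ 29.
  x = λ² - 15 - 43 = 841 - 58 ≡ 41; y = λ·(15 - 41) - 43 ≡ 51. → (41, 51)

(41, 51)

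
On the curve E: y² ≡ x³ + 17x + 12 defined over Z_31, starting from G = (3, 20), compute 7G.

(25, 29)

Repeated addition: build up to 7G.
2G: tangent at (3, 20): λ = (3·3² + 17)/(2·20) ≡ 13/9. 9⁻¹ ≡ 7 (mod 31), so λ ≡ 13·7 ≡ 29.
  x = λ² - 3 - 3 = 841 - 6 ≡ 29; y = λ·(3 - 29) - 20 ≡ 1. → (29, 1)
3G: (29, 1) + (3, 20). λ = (20 - 1)/(3 - 29) ≡ 19/5 mod 31. 5⁻¹ ≡ 25 (mod 31), so λ ≡ 10.
  x = λ² - 29 - 3 = 100 - 32 ≡ 6; y = λ·(29 - 6) - 1 ≡ 12. → (6, 12)
4G: (6, 12) + (3, 20). λ = (20 - 12)/(3 - 6) ≡ 8/28 mod 31. 28⁻¹ ≡ 10 (mod 31), so λ ≡ 18.
  x = λ² - 6 - 3 = 324 - 9 ≡ 5; y = λ·(6 - 5) - 12 ≡ 6. → (5, 6)
5G: (5, 6) + (3, 20). λ = (20 - 6)/(3 - 5) ≡ 14/29 mod 31. 29⁻¹ ≡ 15 (mod 31) since 29·15 = 435 ≡ 1, so λ ≡ 24.
  x = λ² - 5 - 3 = 576 - 8 ≡ 10; y = λ·(5 - 10) - 6 ≡ 29. → (10, 29)
6G: (10, 29) + (3, 20). λ = (20 - 29)/(3 - 10) ≡ 22/24 mod 31. 24⁻¹ ≡ 22 (mod 31) since 24·22 = 528 ≡ 1, so λ ≡ 19.
  x = λ² - 10 - 3 = 361 - 13 ≡ 7; y = λ·(10 - 7) - 29 ≡ 28. → (7, 28)
7G: (7, 28) + (3, 20). λ = (20 - 28)/(3 - 7) ≡ 23/27 mod 31. 27⁻¹ ≡ 23 (mod 31), so λ ≡ 2.
  x = λ² - 7 - 3 = 4 - 10 ≡ 25; y = λ·(7 - 25) - 28 ≡ 29. → (25, 29)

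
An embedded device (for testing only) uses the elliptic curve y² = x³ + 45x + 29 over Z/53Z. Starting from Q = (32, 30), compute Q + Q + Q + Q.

(18, 29)

Repeated addition: build up to 4Q.
2Q: tangent at (32, 30): λ = (3·32² + 45)/(2·30) ≡ 43/7. 7⁻¹ ≡ 38 (mod 53) since 7·38 = 266 ≡ 1, so λ ≡ 43·38 ≡ 44.
  x = λ² - 32 - 32 = 1936 - 64 ≡ 17; y = λ·(32 - 17) - 30 ≡ 47. → (17, 47)
3Q: (17, 47) + (32, 30). λ = (30 - 47)/(32 - 17) ≡ 36/15 mod 53. 15⁻¹ ≡ 46 (mod 53), so λ ≡ 13.
  x = λ² - 17 - 32 = 169 - 49 ≡ 14; y = λ·(17 - 14) - 47 ≡ 45. → (14, 45)
4Q: (14, 45) + (32, 30). λ = (30 - 45)/(32 - 14) ≡ 38/18 mod 53. 18⁻¹ ≡ 3 (mod 53) since 18·3 = 54 ≡ 1, so λ ≡ 8.
  x = λ² - 14 - 32 = 64 - 46 ≡ 18; y = λ·(14 - 18) - 45 ≡ 29. → (18, 29)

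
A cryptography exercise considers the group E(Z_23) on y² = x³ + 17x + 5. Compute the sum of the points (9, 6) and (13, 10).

(2, 1)

(9, 6) + (13, 10). λ = (10 - 6)/(13 - 9) ≡ 4/4 mod 23. 4⁻¹ ≡ 6 (mod 23) since 4·6 = 24 ≡ 1, so λ ≡ 1.
  x = λ² - 9 - 13 = 1 - 22 ≡ 2; y = λ·(9 - 2) - 6 ≡ 1. → (2, 1)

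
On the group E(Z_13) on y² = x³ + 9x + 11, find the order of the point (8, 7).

2P: tangent at (8, 7): λ = (3·8² + 9)/(2·7) ≡ 6/1. 1⁻¹ ≡ 1 (mod 13) since 1·1 = 1 ≡ 1, so λ ≡ 6·1 ≡ 6.
  x = λ² - 8 - 8 = 36 - 16 ≡ 7; y = λ·(8 - 7) - 7 ≡ 12. → (7, 12)
3P: (7, 12) + (8, 7). λ = (7 - 12)/(8 - 7) ≡ 8/1 mod 13. 1⁻¹ ≡ 1 (mod 13) since 1·1 = 1 ≡ 1, so λ ≡ 8.
  x = λ² - 7 - 8 = 64 - 15 ≡ 10; y = λ·(7 - 10) - 12 ≡ 3. → (10, 3)
4P: (10, 3) + (8, 7). λ = (7 - 3)/(8 - 10) ≡ 4/11 mod 13. 11⁻¹ ≡ 6 (mod 13), so λ ≡ 11.
  x = λ² - 10 - 8 = 121 - 18 ≡ 12; y = λ·(10 - 12) - 3 ≡ 1. → (12, 1)
5P: (12, 1) + (8, 7). λ = (7 - 1)/(8 - 12) ≡ 6/9 mod 13. 9⁻¹ ≡ 3 (mod 13), so λ ≡ 5.
  x = λ² - 12 - 8 = 25 - 20 ≡ 5; y = λ·(12 - 5) - 1 ≡ 8. → (5, 8)
6P: (5, 8) + (8, 7). λ = (7 - 8)/(8 - 5) ≡ 12/3 mod 13. 3⁻¹ ≡ 9 (mod 13), so λ ≡ 4.
  x = λ² - 5 - 8 = 16 - 13 ≡ 3; y = λ·(5 - 3) - 8 ≡ 0. → (3, 0)
7P: (3, 0) + (8, 7). λ = (7 - 0)/(8 - 3) ≡ 7/5 mod 13. 5⁻¹ ≡ 8 (mod 13) since 5·8 = 40 ≡ 1, so λ ≡ 4.
  x = λ² - 3 - 8 = 16 - 11 ≡ 5; y = λ·(3 - 5) - 0 ≡ 5. → (5, 5)
8P: (5, 5) + (8, 7). λ = (7 - 5)/(8 - 5) ≡ 2/3 mod 13. 3⁻¹ ≡ 9 (mod 13), so λ ≡ 5.
  x = λ² - 5 - 8 = 25 - 13 ≡ 12; y = λ·(5 - 12) - 5 ≡ 12. → (12, 12)
9P: (12, 12) + (8, 7). λ = (7 - 12)/(8 - 12) ≡ 8/9 mod 13. 9⁻¹ ≡ 3 (mod 13) since 9·3 = 27 ≡ 1, so λ ≡ 11.
  x = λ² - 12 - 8 = 121 - 20 ≡ 10; y = λ·(12 - 10) - 12 ≡ 10. → (10, 10)
10P: (10, 10) + (8, 7). λ = (7 - 10)/(8 - 10) ≡ 10/11 mod 13. 11⁻¹ ≡ 6 (mod 13), so λ ≡ 8.
  x = λ² - 10 - 8 = 64 - 18 ≡ 7; y = λ·(10 - 7) - 10 ≡ 1. → (7, 1)
11P: (7, 1) + (8, 7). λ = (7 - 1)/(8 - 7) ≡ 6/1 mod 13. 1⁻¹ ≡ 1 (mod 13), so λ ≡ 6.
  x = λ² - 7 - 8 = 36 - 15 ≡ 8; y = λ·(7 - 8) - 1 ≡ 6. → (8, 6)
12P: (8, 6) + (8, 7): same x and y₁ ≡ -y₂, so the sum is O.
12P = O, so the order is 12.

12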